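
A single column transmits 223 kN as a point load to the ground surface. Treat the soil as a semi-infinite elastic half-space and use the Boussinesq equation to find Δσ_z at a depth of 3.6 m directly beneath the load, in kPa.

Boussinesq vertical stress below a point load on an elastic half-space:
Δσ_z = 3P/(2πz²) · [1 + (r/z)²]^(−5/2)
r/z = 0/3.6 = 0; [1+(r/z)²]^(−5/2) = 1.
Δσ_z = 3×223/(2π×3.6²) × 1 = 8.2156 × 1 = 8.216 kPa

Δσ_z ≈ 8.22 kPa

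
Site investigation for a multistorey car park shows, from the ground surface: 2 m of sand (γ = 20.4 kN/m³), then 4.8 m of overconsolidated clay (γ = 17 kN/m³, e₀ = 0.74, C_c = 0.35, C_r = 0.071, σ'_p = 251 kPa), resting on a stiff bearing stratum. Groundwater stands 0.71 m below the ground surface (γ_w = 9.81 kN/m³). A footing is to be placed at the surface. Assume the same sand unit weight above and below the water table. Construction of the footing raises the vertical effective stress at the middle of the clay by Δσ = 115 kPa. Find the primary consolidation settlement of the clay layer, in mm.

Mid-depth of clay below the ground surface: z = 2 + 4.8/2 = 4.4 m.
Total vertical stress at mid-clay: σ_v = 20.4×2 + 17×2.4 = 81.6 kPa.
Pore pressure: u = 9.81×(4.4 − 0.71) = 36.199 kPa.
Initial effective stress: σ'_0 = σ_v − u = 81.6 − 36.199 = 45.401 kPa.
Final effective stress: σ'_f = 45.401 + 115 = 160.4 kPa.
σ'_f = 160.4 ≤ σ'_p = 251 kPa, so the clay remains overconsolidated and only the recompression index applies:
S_c = C_r·H/(1+e₀)·log₁₀(σ'_f/σ'_0) = 0.071×4.8/1.74×log₁₀(160.4/45.401)
    = 0.19586 × 0.54814 = 0.1074 m

S_c ≈ 107 mm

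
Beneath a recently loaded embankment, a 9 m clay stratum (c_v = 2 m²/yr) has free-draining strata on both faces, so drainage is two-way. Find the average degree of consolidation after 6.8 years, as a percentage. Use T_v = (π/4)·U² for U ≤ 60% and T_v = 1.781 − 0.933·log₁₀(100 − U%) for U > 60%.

Drainage path length: H_d = H/2 = 4.5 m (double drainage).
T_v = c_v·t/H_d² = 2×6.8/4.5² = 0.6716.
T_v = 0.6716 corresponds to the U > 60% branch:
U = 1 − 10^((1.781 − T_v)/0.933)/100 = 0.8455

U ≈ 84.5 %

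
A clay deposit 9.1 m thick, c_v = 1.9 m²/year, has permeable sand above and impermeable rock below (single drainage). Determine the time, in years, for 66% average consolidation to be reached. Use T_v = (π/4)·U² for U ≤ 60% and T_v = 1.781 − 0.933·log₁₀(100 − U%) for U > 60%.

Drainage path length: H_d = H = 9.1 m (single drainage).
U > 60%: T_v = 1.781 − 0.933·log₁₀(100 − 66) = 0.35213.
t = T_v·H_d²/c_v = 0.35213×9.1²/1.9 = 15.35 years.

t ≈ 15.3 years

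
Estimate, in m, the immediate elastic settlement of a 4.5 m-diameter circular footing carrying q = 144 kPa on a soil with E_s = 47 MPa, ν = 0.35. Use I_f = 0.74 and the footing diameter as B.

S_e ≈ 0.00895 m

Immediate (elastic) settlement: S_e = q·B·(1−ν²)/E_s · I_f.
E_s = 47 MPa = 47000 kPa.
S_e = 144 × 4.5 × (1 − 0.35²) / 47000 × 0.74
    = 144 × 4.5 × 0.8775 / 47000 × 0.74
    = 0.008953 m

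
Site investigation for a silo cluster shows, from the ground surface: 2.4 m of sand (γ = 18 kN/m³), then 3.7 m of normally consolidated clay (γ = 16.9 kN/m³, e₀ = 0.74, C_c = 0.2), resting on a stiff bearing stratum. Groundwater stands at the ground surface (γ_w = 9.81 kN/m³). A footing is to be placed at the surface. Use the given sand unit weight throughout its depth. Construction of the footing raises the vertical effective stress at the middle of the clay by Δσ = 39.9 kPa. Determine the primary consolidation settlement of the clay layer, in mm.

Mid-depth of clay below the ground surface: z = 2.4 + 3.7/2 = 4.25 m.
Total vertical stress at mid-clay: σ_v = 18×2.4 + 16.9×1.85 = 74.465 kPa.
Pore pressure: u = 9.81×(4.25 − 0) = 41.693 kPa.
Initial effective stress: σ'_0 = σ_v − u = 74.465 − 41.693 = 32.772 kPa.
Final effective stress: σ'_f = σ'_0 + Δσ = 32.772 + 39.9 = 72.672 kPa.
Normally consolidated clay, so the full stress increment lies on the virgin compression line:
S_c = C_c·H/(1+e₀)·log₁₀(σ'_f/σ'_0) = 0.2×3.7/(1+0.74)×log₁₀(72.672/32.772)
    = 0.42529 × 0.34586 = 0.1471 m

S_c ≈ 147 mm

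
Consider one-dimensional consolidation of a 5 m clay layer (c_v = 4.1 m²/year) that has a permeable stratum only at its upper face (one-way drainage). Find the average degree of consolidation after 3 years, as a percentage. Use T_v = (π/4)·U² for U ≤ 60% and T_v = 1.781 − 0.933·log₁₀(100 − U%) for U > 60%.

U ≈ 75.9 %

Drainage path length: H_d = H = 5 m (single drainage).
T_v = c_v·t/H_d² = 4.1×3/5² = 0.492.
T_v = 0.492 corresponds to the U > 60% branch:
U = 1 − 10^((1.781 − T_v)/0.933)/100 = 0.7593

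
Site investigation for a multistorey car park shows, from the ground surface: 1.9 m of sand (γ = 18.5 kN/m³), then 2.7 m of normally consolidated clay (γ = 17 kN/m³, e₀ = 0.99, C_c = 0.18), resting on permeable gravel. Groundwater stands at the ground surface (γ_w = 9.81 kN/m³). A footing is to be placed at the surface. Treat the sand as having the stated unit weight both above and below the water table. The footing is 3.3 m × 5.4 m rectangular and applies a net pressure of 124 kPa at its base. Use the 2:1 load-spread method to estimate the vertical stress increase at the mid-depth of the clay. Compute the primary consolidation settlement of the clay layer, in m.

S_c ≈ 0.0967 m

Mid-depth of clay below the ground surface: z = 1.9 + 2.7/2 = 3.25 m.
Total vertical stress at mid-clay: σ_v = 18.5×1.9 + 17×1.35 = 58.1 kPa.
Pore pressure: u = 9.81×(3.25 − 0) = 31.883 kPa.
Initial effective stress: σ'_0 = σ_v − u = 58.1 − 31.883 = 26.217 kPa.
Stress increase at mid-clay by the 2:1 spreading method:
Δσ = qBL/((B+z)(L+z)) = 124×3.3×5.4/((3.3+3.25)(5.4+3.25)) = 39.001 kPa
Final effective stress: σ'_f = σ'_0 + Δσ = 26.217 + 39.001 = 65.218 kPa.
Normally consolidated clay, so the full stress increment lies on the virgin compression line:
S_c = C_c·H/(1+e₀)·log₁₀(σ'_f/σ'_0) = 0.18×2.7/(1+0.99)×log₁₀(65.218/26.217)
    = 0.24422 × 0.39578 = 0.09666 m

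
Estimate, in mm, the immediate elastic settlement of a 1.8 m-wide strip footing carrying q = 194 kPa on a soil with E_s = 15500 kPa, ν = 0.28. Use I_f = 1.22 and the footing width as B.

S_e ≈ 25.3 mm

Immediate (elastic) settlement: S_e = q·B·(1−ν²)/E_s · I_f.
S_e = 194 × 1.8 × (1 − 0.28²) / 15500 × 1.22
    = 194 × 1.8 × 0.9216 / 15500 × 1.22
    = 0.02533 m = 25.33 mm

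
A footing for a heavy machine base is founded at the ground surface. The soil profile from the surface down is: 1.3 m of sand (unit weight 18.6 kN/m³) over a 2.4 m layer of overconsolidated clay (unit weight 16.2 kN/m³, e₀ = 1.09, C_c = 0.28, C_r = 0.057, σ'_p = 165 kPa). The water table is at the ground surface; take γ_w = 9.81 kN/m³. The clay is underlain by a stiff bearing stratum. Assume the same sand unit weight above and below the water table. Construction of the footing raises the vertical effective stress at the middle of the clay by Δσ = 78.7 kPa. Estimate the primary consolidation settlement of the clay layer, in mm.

S_c ≈ 46.4 mm

Mid-depth of clay below the ground surface: z = 1.3 + 2.4/2 = 2.5 m.
Total vertical stress at mid-clay: σ_v = 18.6×1.3 + 16.2×1.2 = 43.62 kPa.
Pore pressure: u = 9.81×(2.5 − 0) = 24.525 kPa.
Initial effective stress: σ'_0 = σ_v − u = 43.62 − 24.525 = 19.095 kPa.
Final effective stress: σ'_f = 19.095 + 78.7 = 97.795 kPa.
σ'_f = 97.795 ≤ σ'_p = 165 kPa, so the clay remains overconsolidated and only the recompression index applies:
S_c = C_r·H/(1+e₀)·log₁₀(σ'_f/σ'_0) = 0.057×2.4/2.09×log₁₀(97.795/19.095)
    = 0.065453 × 0.7094 = 0.04643 m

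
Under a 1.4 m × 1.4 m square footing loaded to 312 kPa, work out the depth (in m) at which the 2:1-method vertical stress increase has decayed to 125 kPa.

z ≈ 0.812 m

2:1 spreading — at depth z the loaded area has grown by z in each plan dimension:
qB²/(B+z)² = Δσ_z ⇒ z = B(√(q/Δσ_z) − 1) = 1.4×(√(312/125) − 1) = 0.8118 m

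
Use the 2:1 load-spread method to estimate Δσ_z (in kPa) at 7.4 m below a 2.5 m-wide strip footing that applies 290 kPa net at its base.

Δσ_z ≈ 73.2 kPa

By the 2:1 method the load spreads at 1 horizontal : 2 vertical, so at depth z the loaded area has grown by z in each plan dimension:
Δσ = qB/(B+z) = 290×2.5/(2.5+7.4) = 73.232 kPa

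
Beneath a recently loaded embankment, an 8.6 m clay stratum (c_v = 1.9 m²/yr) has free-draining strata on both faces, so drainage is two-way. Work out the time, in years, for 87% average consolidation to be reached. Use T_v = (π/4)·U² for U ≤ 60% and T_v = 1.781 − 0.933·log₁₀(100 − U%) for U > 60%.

t ≈ 7.22 years

Drainage path length: H_d = H/2 = 4.3 m (double drainage).
U > 60%: T_v = 1.781 − 0.933·log₁₀(100 − 87) = 0.74169.
t = T_v·H_d²/c_v = 0.74169×4.3²/1.9 = 7.218 years.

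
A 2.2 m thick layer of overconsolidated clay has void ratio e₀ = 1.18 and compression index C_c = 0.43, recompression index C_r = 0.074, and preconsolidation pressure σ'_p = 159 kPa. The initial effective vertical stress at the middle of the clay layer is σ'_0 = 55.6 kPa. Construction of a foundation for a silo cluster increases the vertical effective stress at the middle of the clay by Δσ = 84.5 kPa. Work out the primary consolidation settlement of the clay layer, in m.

S_c ≈ 0.03 m

Final effective stress: σ'_f = 55.6 + 84.5 = 140.1 kPa.
σ'_f = 140.1 ≤ σ'_p = 159 kPa, so the clay remains overconsolidated and only the recompression index applies:
S_c = C_r·H/(1+e₀)·log₁₀(σ'_f/σ'_0) = 0.074×2.2/2.18×log₁₀(140.1/55.6)
    = 0.074681 × 0.40136 = 0.02997 m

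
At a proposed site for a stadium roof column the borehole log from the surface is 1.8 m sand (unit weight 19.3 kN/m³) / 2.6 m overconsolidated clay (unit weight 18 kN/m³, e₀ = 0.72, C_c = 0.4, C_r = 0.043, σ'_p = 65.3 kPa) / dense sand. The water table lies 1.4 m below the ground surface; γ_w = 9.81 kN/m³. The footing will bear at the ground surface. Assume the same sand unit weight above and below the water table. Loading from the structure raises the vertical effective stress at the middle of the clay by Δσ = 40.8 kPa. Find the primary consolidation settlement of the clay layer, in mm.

Mid-depth of clay below the ground surface: z = 1.8 + 2.6/2 = 3.1 m.
Total vertical stress at mid-clay: σ_v = 19.3×1.8 + 18×1.3 = 58.14 kPa.
Pore pressure: u = 9.81×(3.1 − 1.4) = 16.677 kPa.
Initial effective stress: σ'_0 = σ_v − u = 58.14 − 16.677 = 41.463 kPa.
Final effective stress: σ'_f = 41.463 + 40.8 = 82.263 kPa.
σ'_f = 82.263 > σ'_p = 65.3 kPa, so the stress path crosses the preconsolidation pressure — recompression up to σ'_p, then virgin compression beyond:
S_c = H/(1+e₀)·[C_r·log₁₀(σ'_p/σ'_0) + C_c·log₁₀(σ'_f/σ'_p)]
    = 2.6/1.72 × [0.043×log₁₀(65.3/41.463) + 0.4×log₁₀(82.263/65.3)]
    = 1.5116 × [0.0084819 + 0.040117] = 0.07346 m

S_c ≈ 73.5 mm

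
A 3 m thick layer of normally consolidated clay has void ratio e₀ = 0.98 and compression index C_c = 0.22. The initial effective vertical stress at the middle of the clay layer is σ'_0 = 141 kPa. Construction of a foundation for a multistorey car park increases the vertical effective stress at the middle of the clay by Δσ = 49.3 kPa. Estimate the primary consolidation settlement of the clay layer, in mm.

Final effective stress: σ'_f = σ'_0 + Δσ = 141 + 49.3 = 190.3 kPa.
Normally consolidated clay, so the full stress increment lies on the virgin compression line:
S_c = C_c·H/(1+e₀)·log₁₀(σ'_f/σ'_0) = 0.22×3/(1+0.98)×log₁₀(190.3/141)
    = 0.33333 × 0.13022 = 0.04341 m

S_c ≈ 43.4 mm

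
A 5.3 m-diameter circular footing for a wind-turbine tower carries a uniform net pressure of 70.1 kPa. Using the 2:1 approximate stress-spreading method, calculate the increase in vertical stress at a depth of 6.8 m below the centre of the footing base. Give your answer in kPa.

Δσ_z ≈ 13.4 kPa

By the 2:1 method the load spreads at 1 horizontal : 2 vertical, so at depth z the loaded area has grown by z in each plan dimension:
Δσ ≈ qD²/(D+z)² = 70.1×5.3²/(5.3+6.8)² = 13.449 kPa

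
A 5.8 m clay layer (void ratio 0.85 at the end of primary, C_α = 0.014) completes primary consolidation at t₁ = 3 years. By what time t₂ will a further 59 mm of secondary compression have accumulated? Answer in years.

S_s = C_α·H/(1+e_p)·log₁₀(t₂/t₁) ⇒ log₁₀(t₂/t₁) = S_s·(1+e_p)/(C_α·H).
log₁₀(t₂/t₁) = 0.059 × (1+0.85) / (0.014×5.8) = 1.344
t₂ = t₁ × 10^1.344 = 3 × 22.09 = 66.27 years

t₂ ≈ 66.3 years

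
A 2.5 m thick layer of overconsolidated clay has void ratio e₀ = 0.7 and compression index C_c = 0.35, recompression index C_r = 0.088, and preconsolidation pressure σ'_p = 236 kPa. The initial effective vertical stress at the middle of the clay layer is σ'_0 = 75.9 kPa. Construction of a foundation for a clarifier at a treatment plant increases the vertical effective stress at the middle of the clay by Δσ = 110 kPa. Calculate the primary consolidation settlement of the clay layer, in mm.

S_c ≈ 50.3 mm

Final effective stress: σ'_f = 75.9 + 110 = 185.9 kPa.
σ'_f = 185.9 ≤ σ'_p = 236 kPa, so the clay remains overconsolidated and only the recompression index applies:
S_c = C_r·H/(1+e₀)·log₁₀(σ'_f/σ'_0) = 0.088×2.5/1.7×log₁₀(185.9/75.9)
    = 0.12941 × 0.38904 = 0.05035 m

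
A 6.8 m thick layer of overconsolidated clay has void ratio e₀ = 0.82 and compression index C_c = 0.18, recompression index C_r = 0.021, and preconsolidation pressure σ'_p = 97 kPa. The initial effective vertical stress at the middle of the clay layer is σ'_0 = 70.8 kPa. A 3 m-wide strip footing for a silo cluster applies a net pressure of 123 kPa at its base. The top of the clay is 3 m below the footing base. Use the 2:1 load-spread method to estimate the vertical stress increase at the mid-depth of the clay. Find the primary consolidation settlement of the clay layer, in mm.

Mid-depth of clay below the footing base: z = 3 + 6.8/2 = 6.4 m.
Stress increase at mid-clay by the 2:1 spreading method:
Δσ = qB/(B+z) = 123×3/(3+6.4) = 39.255 kPa
Final effective stress: σ'_f = 70.8 + 39.255 = 110.06 kPa.
σ'_f = 110.06 > σ'_p = 97 kPa, so the stress path crosses the preconsolidation pressure — recompression up to σ'_p, then virgin compression beyond:
S_c = H/(1+e₀)·[C_r·log₁₀(σ'_p/σ'_0) + C_c·log₁₀(σ'_f/σ'_p)]
    = 6.8/1.82 × [0.021×log₁₀(97/70.8) + 0.18×log₁₀(110.06/97)]
    = 3.7363 × [0.0028715 + 0.0098744] = 0.04762 m

S_c ≈ 47.6 mm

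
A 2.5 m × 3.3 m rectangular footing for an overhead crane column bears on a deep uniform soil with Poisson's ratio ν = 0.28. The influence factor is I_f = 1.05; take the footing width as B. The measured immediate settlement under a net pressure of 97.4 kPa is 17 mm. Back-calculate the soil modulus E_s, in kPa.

S_e = q·B·(1−ν²)/E_s · I_f  ⇒  E_s = q·B·(1−ν²)·I_f / S_e.
E_s = 97.4 × 2.5 × 0.9216 × 1.05 / 0.017 = 13860 kPa

E_s ≈ 13900 kPa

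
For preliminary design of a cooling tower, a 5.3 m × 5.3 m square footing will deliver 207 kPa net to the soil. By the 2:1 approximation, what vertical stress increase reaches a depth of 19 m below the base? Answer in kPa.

By the 2:1 method the load spreads at 1 horizontal : 2 vertical, so at depth z the loaded area has grown by z in each plan dimension:
Δσ = qBL/((B+z)(L+z)) = 207×5.3×5.3/((5.3+19)(5.3+19)) = 9.8471 kPa

Δσ_z ≈ 9.85 kPa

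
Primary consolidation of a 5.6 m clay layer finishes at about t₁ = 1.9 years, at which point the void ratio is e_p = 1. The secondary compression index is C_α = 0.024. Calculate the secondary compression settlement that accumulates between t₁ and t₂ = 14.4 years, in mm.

S_s ≈ 59.1 mm

Secondary compression: S_s = C_α·H/(1+e_p)·log₁₀(t₂/t₁)
S_s = 0.024×5.6/(1+1)×log₁₀(14.4/1.9)
    = 0.0672 × 0.8796 = 0.05911 m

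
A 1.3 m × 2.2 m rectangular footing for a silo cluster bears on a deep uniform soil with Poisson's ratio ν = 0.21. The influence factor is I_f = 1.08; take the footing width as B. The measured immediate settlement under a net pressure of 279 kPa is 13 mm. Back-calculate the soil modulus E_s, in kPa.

E_s ≈ 28800 kPa

S_e = q·B·(1−ν²)/E_s · I_f  ⇒  E_s = q·B·(1−ν²)·I_f / S_e.
E_s = 279 × 1.3 × 0.9559 × 1.08 / 0.013 = 28800 kPa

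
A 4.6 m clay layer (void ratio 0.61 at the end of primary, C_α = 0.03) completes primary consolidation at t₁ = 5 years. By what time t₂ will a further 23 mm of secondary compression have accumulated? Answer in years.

t₂ ≈ 9.27 years

S_s = C_α·H/(1+e_p)·log₁₀(t₂/t₁) ⇒ log₁₀(t₂/t₁) = S_s·(1+e_p)/(C_α·H).
log₁₀(t₂/t₁) = 0.023 × (1+0.61) / (0.03×4.6) = 0.2683
t₂ = t₁ × 10^0.2683 = 5 × 1.855 = 9.275 years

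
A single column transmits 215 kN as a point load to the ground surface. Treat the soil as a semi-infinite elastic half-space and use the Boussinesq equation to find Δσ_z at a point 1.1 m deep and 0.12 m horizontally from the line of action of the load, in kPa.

Boussinesq vertical stress below a point load on an elastic half-space:
Δσ_z = 3P/(2πz²) · [1 + (r/z)²]^(−5/2)
r/z = 0.12/1.1 = 0.10909; [1+(r/z)²]^(−5/2) = 0.97086.
Δσ_z = 3×215/(2π×1.1²) × 0.97086 = 84.839 × 0.97086 = 82.37 kPa

Δσ_z ≈ 82.4 kPa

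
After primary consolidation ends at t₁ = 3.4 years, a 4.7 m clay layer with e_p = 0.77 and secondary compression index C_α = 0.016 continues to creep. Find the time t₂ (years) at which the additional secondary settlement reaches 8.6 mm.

S_s = C_α·H/(1+e_p)·log₁₀(t₂/t₁) ⇒ log₁₀(t₂/t₁) = S_s·(1+e_p)/(C_α·H).
log₁₀(t₂/t₁) = 0.0086 × (1+0.77) / (0.016×4.7) = 0.2024
t₂ = t₁ × 10^0.2024 = 3.4 × 1.594 = 5.419 years

t₂ ≈ 5.42 years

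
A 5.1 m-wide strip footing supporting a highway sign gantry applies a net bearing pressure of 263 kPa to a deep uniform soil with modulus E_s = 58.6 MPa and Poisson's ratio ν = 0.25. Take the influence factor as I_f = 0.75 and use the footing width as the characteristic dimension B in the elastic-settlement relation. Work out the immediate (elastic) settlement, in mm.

S_e ≈ 16.1 mm

Immediate (elastic) settlement: S_e = q·B·(1−ν²)/E_s · I_f.
E_s = 58.6 MPa = 58600 kPa.
S_e = 263 × 5.1 × (1 − 0.25²) / 58600 × 0.75
    = 263 × 5.1 × 0.9375 / 58600 × 0.75
    = 0.01609 m = 16.09 mm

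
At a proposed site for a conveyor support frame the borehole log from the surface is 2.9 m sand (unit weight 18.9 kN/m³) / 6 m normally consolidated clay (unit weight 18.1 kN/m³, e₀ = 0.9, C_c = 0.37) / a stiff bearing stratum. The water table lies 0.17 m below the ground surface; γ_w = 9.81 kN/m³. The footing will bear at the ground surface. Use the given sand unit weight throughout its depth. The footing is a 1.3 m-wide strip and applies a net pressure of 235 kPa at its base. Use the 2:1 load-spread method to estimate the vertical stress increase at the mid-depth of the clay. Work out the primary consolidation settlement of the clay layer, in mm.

S_c ≈ 299 mm

Mid-depth of clay below the ground surface: z = 2.9 + 6/2 = 5.9 m.
Total vertical stress at mid-clay: σ_v = 18.9×2.9 + 18.1×3 = 109.11 kPa.
Pore pressure: u = 9.81×(5.9 − 0.17) = 56.211 kPa.
Initial effective stress: σ'_0 = σ_v − u = 109.11 − 56.211 = 52.899 kPa.
Stress increase at mid-clay by the 2:1 spreading method:
Δσ = qB/(B+z) = 235×1.3/(1.3+5.9) = 42.431 kPa
Final effective stress: σ'_f = σ'_0 + Δσ = 52.899 + 42.431 = 95.33 kPa.
Normally consolidated clay, so the full stress increment lies on the virgin compression line:
S_c = C_c·H/(1+e₀)·log₁₀(σ'_f/σ'_0) = 0.37×6/(1+0.9)×log₁₀(95.33/52.899)
    = 1.1684 × 0.25578 = 0.2989 m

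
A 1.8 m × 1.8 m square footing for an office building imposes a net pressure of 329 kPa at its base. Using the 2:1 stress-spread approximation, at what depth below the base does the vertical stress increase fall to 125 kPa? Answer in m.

2:1 spreading — at depth z the loaded area has grown by z in each plan dimension:
qB²/(B+z)² = Δσ_z ⇒ z = B(√(q/Δσ_z) − 1) = 1.8×(√(329/125) − 1) = 1.12 m

z ≈ 1.12 m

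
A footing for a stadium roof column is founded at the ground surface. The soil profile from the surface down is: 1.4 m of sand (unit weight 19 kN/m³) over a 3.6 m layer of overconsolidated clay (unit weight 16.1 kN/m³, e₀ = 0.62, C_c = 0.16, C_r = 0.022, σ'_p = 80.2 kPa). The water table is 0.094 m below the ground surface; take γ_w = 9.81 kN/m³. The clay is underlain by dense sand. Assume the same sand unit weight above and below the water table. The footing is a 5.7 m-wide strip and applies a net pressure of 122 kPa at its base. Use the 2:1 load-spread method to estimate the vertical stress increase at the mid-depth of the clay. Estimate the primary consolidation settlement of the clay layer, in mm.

S_c ≈ 63.7 mm

Mid-depth of clay below the ground surface: z = 1.4 + 3.6/2 = 3.2 m.
Total vertical stress at mid-clay: σ_v = 19×1.4 + 16.1×1.8 = 55.58 kPa.
Pore pressure: u = 9.81×(3.2 − 0.094) = 30.47 kPa.
Initial effective stress: σ'_0 = σ_v − u = 55.58 − 30.47 = 25.11 kPa.
Stress increase at mid-clay by the 2:1 spreading method:
Δσ = qB/(B+z) = 122×5.7/(5.7+3.2) = 78.135 kPa
Final effective stress: σ'_f = 25.11 + 78.135 = 103.25 kPa.
σ'_f = 103.25 > σ'_p = 80.2 kPa, so the stress path crosses the preconsolidation pressure — recompression up to σ'_p, then virgin compression beyond:
S_c = H/(1+e₀)·[C_r·log₁₀(σ'_p/σ'_0) + C_c·log₁₀(σ'_f/σ'_p)]
    = 3.6/1.62 × [0.022×log₁₀(80.2/25.11) + 0.16×log₁₀(103.25/80.2)]
    = 2.2222 × [0.011095 + 0.017555] = 0.06367 m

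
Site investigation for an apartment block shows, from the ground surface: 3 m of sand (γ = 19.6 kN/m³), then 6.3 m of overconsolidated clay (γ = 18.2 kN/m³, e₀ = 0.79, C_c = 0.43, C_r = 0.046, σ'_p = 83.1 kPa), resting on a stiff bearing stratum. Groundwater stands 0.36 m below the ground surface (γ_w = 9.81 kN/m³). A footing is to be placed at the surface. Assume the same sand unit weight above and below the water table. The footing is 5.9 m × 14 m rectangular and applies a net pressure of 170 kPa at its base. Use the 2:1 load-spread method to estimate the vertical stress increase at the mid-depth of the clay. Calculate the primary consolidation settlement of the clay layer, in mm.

S_c ≈ 249 mm

Mid-depth of clay below the ground surface: z = 3 + 6.3/2 = 6.15 m.
Total vertical stress at mid-clay: σ_v = 19.6×3 + 18.2×3.15 = 116.13 kPa.
Pore pressure: u = 9.81×(6.15 − 0.36) = 56.8 kPa.
Initial effective stress: σ'_0 = σ_v − u = 116.13 − 56.8 = 59.33 kPa.
Stress increase at mid-clay by the 2:1 spreading method:
Δσ = qBL/((B+z)(L+z)) = 170×5.9×14/((5.9+6.15)(14+6.15)) = 57.832 kPa
Final effective stress: σ'_f = 59.33 + 57.832 = 117.16 kPa.
σ'_f = 117.16 > σ'_p = 83.1 kPa, so the stress path crosses the preconsolidation pressure — recompression up to σ'_p, then virgin compression beyond:
S_c = H/(1+e₀)·[C_r·log₁₀(σ'_p/σ'_0) + C_c·log₁₀(σ'_f/σ'_p)]
    = 6.3/1.79 × [0.046×log₁₀(83.1/59.33) + 0.43×log₁₀(117.16/83.1)]
    = 3.5196 × [0.006731 + 0.064147] = 0.2495 m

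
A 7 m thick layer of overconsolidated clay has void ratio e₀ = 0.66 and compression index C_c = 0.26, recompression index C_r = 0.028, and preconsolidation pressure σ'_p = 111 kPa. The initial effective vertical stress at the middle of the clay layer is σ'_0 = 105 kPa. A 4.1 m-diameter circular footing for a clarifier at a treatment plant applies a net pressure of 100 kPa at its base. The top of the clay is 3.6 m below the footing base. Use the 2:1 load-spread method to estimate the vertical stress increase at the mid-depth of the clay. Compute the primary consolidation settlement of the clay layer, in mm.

S_c ≈ 33.6 mm

Mid-depth of clay below the footing base: z = 3.6 + 7/2 = 7.1 m.
Stress increase at mid-clay by the 2:1 spreading method:
Δσ ≈ qD²/(D+z)² = 100×4.1²/(4.1+7.1)² = 13.401 kPa
Final effective stress: σ'_f = 105 + 13.401 = 118.4 kPa.
σ'_f = 118.4 > σ'_p = 111 kPa, so the stress path crosses the preconsolidation pressure — recompression up to σ'_p, then virgin compression beyond:
S_c = H/(1+e₀)·[C_r·log₁₀(σ'_p/σ'_0) + C_c·log₁₀(σ'_f/σ'_p)]
    = 7/1.66 × [0.028×log₁₀(111/105) + 0.26×log₁₀(118.4/111)]
    = 4.2169 × [0.00067574 + 0.0072875] = 0.03358 m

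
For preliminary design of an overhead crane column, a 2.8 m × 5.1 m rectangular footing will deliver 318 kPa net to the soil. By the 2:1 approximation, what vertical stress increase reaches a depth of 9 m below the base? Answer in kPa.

Δσ_z ≈ 27.3 kPa

By the 2:1 method the load spreads at 1 horizontal : 2 vertical, so at depth z the loaded area has grown by z in each plan dimension:
Δσ = qBL/((B+z)(L+z)) = 318×2.8×5.1/((2.8+9)(5.1+9)) = 27.293 kPa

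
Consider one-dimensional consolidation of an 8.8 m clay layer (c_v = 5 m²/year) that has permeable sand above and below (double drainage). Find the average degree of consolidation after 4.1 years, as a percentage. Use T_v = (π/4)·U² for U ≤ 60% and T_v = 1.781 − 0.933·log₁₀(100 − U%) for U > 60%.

Drainage path length: H_d = H/2 = 4.4 m (double drainage).
T_v = c_v·t/H_d² = 5×4.1/4.4² = 1.0589.
T_v = 1.0589 corresponds to the U > 60% branch:
U = 1 − 10^((1.781 − T_v)/0.933)/100 = 0.9406

U ≈ 94.1 %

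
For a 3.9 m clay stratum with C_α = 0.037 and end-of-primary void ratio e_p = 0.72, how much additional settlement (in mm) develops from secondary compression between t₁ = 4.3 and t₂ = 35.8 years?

S_s ≈ 77.2 mm

Secondary compression: S_s = C_α·H/(1+e_p)·log₁₀(t₂/t₁)
S_s = 0.037×3.9/(1+0.72)×log₁₀(35.8/4.3)
    = 0.0839 × 0.9204 = 0.07722 m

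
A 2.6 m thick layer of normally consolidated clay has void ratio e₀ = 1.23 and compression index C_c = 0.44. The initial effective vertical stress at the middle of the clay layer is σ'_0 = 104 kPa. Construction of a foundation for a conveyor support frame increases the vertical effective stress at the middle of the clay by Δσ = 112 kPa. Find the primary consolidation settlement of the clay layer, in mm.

Final effective stress: σ'_f = σ'_0 + Δσ = 104 + 112 = 216 kPa.
Normally consolidated clay, so the full stress increment lies on the virgin compression line:
S_c = C_c·H/(1+e₀)·log₁₀(σ'_f/σ'_0) = 0.44×2.6/(1+1.23)×log₁₀(216/104)
    = 0.513 × 0.31742 = 0.1628 m

S_c ≈ 163 mm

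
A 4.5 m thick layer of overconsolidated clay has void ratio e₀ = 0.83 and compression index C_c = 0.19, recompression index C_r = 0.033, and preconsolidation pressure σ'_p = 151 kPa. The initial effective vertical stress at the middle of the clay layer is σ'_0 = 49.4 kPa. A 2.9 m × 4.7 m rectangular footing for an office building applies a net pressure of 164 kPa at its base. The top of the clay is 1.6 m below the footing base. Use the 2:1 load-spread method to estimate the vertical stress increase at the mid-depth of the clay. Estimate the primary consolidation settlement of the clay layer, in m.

S_c ≈ 0.0204 m

Mid-depth of clay below the footing base: z = 1.6 + 4.5/2 = 3.85 m.
Stress increase at mid-clay by the 2:1 spreading method:
Δσ = qBL/((B+z)(L+z)) = 164×2.9×4.7/((2.9+3.85)(4.7+3.85)) = 38.732 kPa
Final effective stress: σ'_f = 49.4 + 38.732 = 88.132 kPa.
σ'_f = 88.132 ≤ σ'_p = 151 kPa, so the clay remains overconsolidated and only the recompression index applies:
S_c = C_r·H/(1+e₀)·log₁₀(σ'_f/σ'_0) = 0.033×4.5/1.83×log₁₀(88.132/49.4)
    = 0.081147 × 0.25141 = 0.0204 m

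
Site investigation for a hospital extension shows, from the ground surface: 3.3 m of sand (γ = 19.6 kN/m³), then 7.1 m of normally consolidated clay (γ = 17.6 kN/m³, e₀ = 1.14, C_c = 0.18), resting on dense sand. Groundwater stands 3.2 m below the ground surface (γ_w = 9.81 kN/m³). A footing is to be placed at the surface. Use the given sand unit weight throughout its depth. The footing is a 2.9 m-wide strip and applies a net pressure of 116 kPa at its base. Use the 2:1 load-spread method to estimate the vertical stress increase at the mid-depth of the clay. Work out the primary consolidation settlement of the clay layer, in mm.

S_c ≈ 83.1 mm

Mid-depth of clay below the ground surface: z = 3.3 + 7.1/2 = 6.85 m.
Total vertical stress at mid-clay: σ_v = 19.6×3.3 + 17.6×3.55 = 127.16 kPa.
Pore pressure: u = 9.81×(6.85 − 3.2) = 35.806 kPa.
Initial effective stress: σ'_0 = σ_v − u = 127.16 − 35.806 = 91.354 kPa.
Stress increase at mid-clay by the 2:1 spreading method:
Δσ = qB/(B+z) = 116×2.9/(2.9+6.85) = 34.503 kPa
Final effective stress: σ'_f = σ'_0 + Δσ = 91.354 + 34.503 = 125.86 kPa.
Normally consolidated clay, so the full stress increment lies on the virgin compression line:
S_c = C_c·H/(1+e₀)·log₁₀(σ'_f/σ'_0) = 0.18×7.1/(1+1.14)×log₁₀(125.86/91.354)
    = 0.5972 × 0.13916 = 0.08311 m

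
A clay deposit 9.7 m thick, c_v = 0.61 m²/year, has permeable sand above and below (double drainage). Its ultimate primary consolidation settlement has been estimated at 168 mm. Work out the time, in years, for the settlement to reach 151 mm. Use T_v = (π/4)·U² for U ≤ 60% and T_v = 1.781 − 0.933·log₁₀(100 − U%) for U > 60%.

t ≈ 32.5 years

Drainage path length: H_d = H/2 = 4.85 m (double drainage).
U = S(t)/S_ult = 151/168 = 0.8988.
U > 60%: T_v = 1.781 − 0.933·log₁₀(100 − 89.881) = 0.8432.
t = T_v·H_d²/c_v = 0.8432×4.85²/0.61 = 32.52 years.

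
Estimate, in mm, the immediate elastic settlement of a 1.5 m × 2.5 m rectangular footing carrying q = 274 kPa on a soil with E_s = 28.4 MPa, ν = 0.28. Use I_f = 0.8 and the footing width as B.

Immediate (elastic) settlement: S_e = q·B·(1−ν²)/E_s · I_f.
E_s = 28.4 MPa = 28400 kPa.
S_e = 274 × 1.5 × (1 − 0.28²) / 28400 × 0.8
    = 274 × 1.5 × 0.9216 / 28400 × 0.8
    = 0.01067 m = 10.67 mm

S_e ≈ 10.7 mm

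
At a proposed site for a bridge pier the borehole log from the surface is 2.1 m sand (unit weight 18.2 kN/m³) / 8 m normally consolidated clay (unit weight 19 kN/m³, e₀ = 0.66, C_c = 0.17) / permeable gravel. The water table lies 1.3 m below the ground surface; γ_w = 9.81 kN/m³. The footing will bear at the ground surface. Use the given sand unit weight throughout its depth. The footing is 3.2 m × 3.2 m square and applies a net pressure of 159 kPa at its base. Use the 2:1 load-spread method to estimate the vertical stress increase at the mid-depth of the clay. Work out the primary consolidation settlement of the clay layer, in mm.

S_c ≈ 87.9 mm

Mid-depth of clay below the ground surface: z = 2.1 + 8/2 = 6.1 m.
Total vertical stress at mid-clay: σ_v = 18.2×2.1 + 19×4 = 114.22 kPa.
Pore pressure: u = 9.81×(6.1 − 1.3) = 47.088 kPa.
Initial effective stress: σ'_0 = σ_v − u = 114.22 − 47.088 = 67.132 kPa.
Stress increase at mid-clay by the 2:1 spreading method:
Δσ = qBL/((B+z)(L+z)) = 159×3.2×3.2/((3.2+6.1)(3.2+6.1)) = 18.825 kPa
Final effective stress: σ'_f = σ'_0 + Δσ = 67.132 + 18.825 = 85.957 kPa.
Normally consolidated clay, so the full stress increment lies on the virgin compression line:
S_c = C_c·H/(1+e₀)·log₁₀(σ'_f/σ'_0) = 0.17×8/(1+0.66)×log₁₀(85.957/67.132)
    = 0.81928 × 0.10735 = 0.08795 m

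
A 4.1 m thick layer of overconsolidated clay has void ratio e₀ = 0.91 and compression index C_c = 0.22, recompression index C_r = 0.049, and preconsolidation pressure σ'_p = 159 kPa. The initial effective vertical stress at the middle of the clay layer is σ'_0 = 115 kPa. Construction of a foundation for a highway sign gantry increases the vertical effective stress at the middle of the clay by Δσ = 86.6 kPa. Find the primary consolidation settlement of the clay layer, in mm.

Final effective stress: σ'_f = 115 + 86.6 = 201.6 kPa.
σ'_f = 201.6 > σ'_p = 159 kPa, so the stress path crosses the preconsolidation pressure — recompression up to σ'_p, then virgin compression beyond:
S_c = H/(1+e₀)·[C_r·log₁₀(σ'_p/σ'_0) + C_c·log₁₀(σ'_f/σ'_p)]
    = 4.1/1.91 × [0.049×log₁₀(159/115) + 0.22×log₁₀(201.6/159)]
    = 2.1466 × [0.0068943 + 0.022681] = 0.06349 m

S_c ≈ 63.5 mm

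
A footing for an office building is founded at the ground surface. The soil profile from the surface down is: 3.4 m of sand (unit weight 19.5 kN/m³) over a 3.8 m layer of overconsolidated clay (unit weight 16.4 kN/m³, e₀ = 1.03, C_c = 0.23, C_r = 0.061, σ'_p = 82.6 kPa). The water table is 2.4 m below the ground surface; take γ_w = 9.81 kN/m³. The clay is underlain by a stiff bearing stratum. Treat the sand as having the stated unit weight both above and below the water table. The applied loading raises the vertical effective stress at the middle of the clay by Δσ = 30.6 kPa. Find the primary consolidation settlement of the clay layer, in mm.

S_c ≈ 43.9 mm

Mid-depth of clay below the ground surface: z = 3.4 + 3.8/2 = 5.3 m.
Total vertical stress at mid-clay: σ_v = 19.5×3.4 + 16.4×1.9 = 97.46 kPa.
Pore pressure: u = 9.81×(5.3 − 2.4) = 28.449 kPa.
Initial effective stress: σ'_0 = σ_v − u = 97.46 − 28.449 = 69.011 kPa.
Final effective stress: σ'_f = 69.011 + 30.6 = 99.611 kPa.
σ'_f = 99.611 > σ'_p = 82.6 kPa, so the stress path crosses the preconsolidation pressure — recompression up to σ'_p, then virgin compression beyond:
S_c = H/(1+e₀)·[C_r·log₁₀(σ'_p/σ'_0) + C_c·log₁₀(σ'_f/σ'_p)]
    = 3.8/2.03 × [0.061×log₁₀(82.6/69.011) + 0.23×log₁₀(99.611/82.6)]
    = 1.8719 × [0.0047618 + 0.018705] = 0.04393 m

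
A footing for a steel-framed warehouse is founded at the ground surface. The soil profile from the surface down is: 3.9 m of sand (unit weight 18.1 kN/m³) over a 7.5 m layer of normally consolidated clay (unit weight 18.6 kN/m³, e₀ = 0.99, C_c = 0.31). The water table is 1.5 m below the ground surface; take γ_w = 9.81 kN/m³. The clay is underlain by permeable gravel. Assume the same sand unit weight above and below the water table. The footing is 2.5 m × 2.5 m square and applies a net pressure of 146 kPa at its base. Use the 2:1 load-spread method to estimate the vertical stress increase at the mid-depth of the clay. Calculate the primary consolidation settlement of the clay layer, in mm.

Mid-depth of clay below the ground surface: z = 3.9 + 7.5/2 = 7.65 m.
Total vertical stress at mid-clay: σ_v = 18.1×3.9 + 18.6×3.75 = 140.34 kPa.
Pore pressure: u = 9.81×(7.65 − 1.5) = 60.332 kPa.
Initial effective stress: σ'_0 = σ_v − u = 140.34 − 60.332 = 80.008 kPa.
Stress increase at mid-clay by the 2:1 spreading method:
Δσ = qBL/((B+z)(L+z)) = 146×2.5×2.5/((2.5+7.65)(2.5+7.65)) = 8.8573 kPa
Final effective stress: σ'_f = σ'_0 + Δσ = 80.008 + 8.8573 = 88.865 kPa.
Normally consolidated clay, so the full stress increment lies on the virgin compression line:
S_c = C_c·H/(1+e₀)·log₁₀(σ'_f/σ'_0) = 0.31×7.5/(1+0.99)×log₁₀(88.865/80.008)
    = 1.1683 × 0.045597 = 0.05327 m

S_c ≈ 53.3 mm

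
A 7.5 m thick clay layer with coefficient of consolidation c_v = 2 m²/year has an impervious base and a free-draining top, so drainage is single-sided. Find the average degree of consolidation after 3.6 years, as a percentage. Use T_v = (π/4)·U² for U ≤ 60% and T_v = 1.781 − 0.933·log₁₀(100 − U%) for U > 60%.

U ≈ 40.4 %

Drainage path length: H_d = H = 7.5 m (single drainage).
T_v = c_v·t/H_d² = 2×3.6/7.5² = 0.128.
T_v = 0.128 corresponds to the U ≤ 60% branch:
U = √(4T_v/π) = 0.4037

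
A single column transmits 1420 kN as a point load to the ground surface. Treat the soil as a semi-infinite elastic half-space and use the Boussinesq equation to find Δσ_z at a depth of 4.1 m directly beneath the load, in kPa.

Boussinesq vertical stress below a point load on an elastic half-space:
Δσ_z = 3P/(2πz²) · [1 + (r/z)²]^(−5/2)
r/z = 0/4.1 = 0; [1+(r/z)²]^(−5/2) = 1.
Δσ_z = 3×1420/(2π×4.1²) × 1 = 40.333 × 1 = 40.33 kPa

Δσ_z ≈ 40.3 kPa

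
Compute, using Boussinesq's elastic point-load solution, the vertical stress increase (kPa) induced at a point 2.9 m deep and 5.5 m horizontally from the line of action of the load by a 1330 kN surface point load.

Boussinesq vertical stress below a point load on an elastic half-space:
Δσ_z = 3P/(2πz²) · [1 + (r/z)²]^(−5/2)
r/z = 5.5/2.9 = 1.8966; [1+(r/z)²]^(−5/2) = 0.022072.
Δσ_z = 3×1330/(2π×2.9²) × 0.022072 = 75.509 × 0.022072 = 1.667 kPa

Δσ_z ≈ 1.67 kPa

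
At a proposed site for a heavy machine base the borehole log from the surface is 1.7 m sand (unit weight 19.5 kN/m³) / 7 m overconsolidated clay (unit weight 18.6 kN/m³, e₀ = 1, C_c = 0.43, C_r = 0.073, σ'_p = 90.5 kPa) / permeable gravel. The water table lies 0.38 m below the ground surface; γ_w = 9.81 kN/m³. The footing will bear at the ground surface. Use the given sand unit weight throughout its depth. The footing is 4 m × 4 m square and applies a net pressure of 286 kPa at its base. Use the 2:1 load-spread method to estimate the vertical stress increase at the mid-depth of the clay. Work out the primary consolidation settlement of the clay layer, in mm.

S_c ≈ 161 mm

Mid-depth of clay below the ground surface: z = 1.7 + 7/2 = 5.2 m.
Total vertical stress at mid-clay: σ_v = 19.5×1.7 + 18.6×3.5 = 98.25 kPa.
Pore pressure: u = 9.81×(5.2 − 0.38) = 47.284 kPa.
Initial effective stress: σ'_0 = σ_v − u = 98.25 − 47.284 = 50.966 kPa.
Stress increase at mid-clay by the 2:1 spreading method:
Δσ = qBL/((B+z)(L+z)) = 286×4×4/((4+5.2)(4+5.2)) = 54.064 kPa
Final effective stress: σ'_f = 50.966 + 54.064 = 105.03 kPa.
σ'_f = 105.03 > σ'_p = 90.5 kPa, so the stress path crosses the preconsolidation pressure — recompression up to σ'_p, then virgin compression beyond:
S_c = H/(1+e₀)·[C_r·log₁₀(σ'_p/σ'_0) + C_c·log₁₀(σ'_f/σ'_p)]
    = 7/2 × [0.073×log₁₀(90.5/50.966) + 0.43×log₁₀(105.03/90.5)]
    = 3.5 × [0.018204 + 0.027806] = 0.161 m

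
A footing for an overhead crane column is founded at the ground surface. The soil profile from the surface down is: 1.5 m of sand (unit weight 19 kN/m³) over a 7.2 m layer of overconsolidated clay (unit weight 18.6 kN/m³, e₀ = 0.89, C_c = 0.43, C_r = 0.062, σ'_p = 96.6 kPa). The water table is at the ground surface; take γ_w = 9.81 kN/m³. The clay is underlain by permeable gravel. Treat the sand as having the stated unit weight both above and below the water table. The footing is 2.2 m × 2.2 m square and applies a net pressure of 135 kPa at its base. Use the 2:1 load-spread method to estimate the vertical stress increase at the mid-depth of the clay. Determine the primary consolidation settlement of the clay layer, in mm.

S_c ≈ 24.5 mm

Mid-depth of clay below the ground surface: z = 1.5 + 7.2/2 = 5.1 m.
Total vertical stress at mid-clay: σ_v = 19×1.5 + 18.6×3.6 = 95.46 kPa.
Pore pressure: u = 9.81×(5.1 − 0) = 50.031 kPa.
Initial effective stress: σ'_0 = σ_v − u = 95.46 − 50.031 = 45.429 kPa.
Stress increase at mid-clay by the 2:1 spreading method:
Δσ = qBL/((B+z)(L+z)) = 135×2.2×2.2/((2.2+5.1)(2.2+5.1)) = 12.261 kPa
Final effective stress: σ'_f = 45.429 + 12.261 = 57.69 kPa.
σ'_f = 57.69 ≤ σ'_p = 96.6 kPa, so the clay remains overconsolidated and only the recompression index applies:
S_c = C_r·H/(1+e₀)·log₁₀(σ'_f/σ'_0) = 0.062×7.2/1.89×log₁₀(57.69/45.429)
    = 0.23619 × 0.10377 = 0.02451 m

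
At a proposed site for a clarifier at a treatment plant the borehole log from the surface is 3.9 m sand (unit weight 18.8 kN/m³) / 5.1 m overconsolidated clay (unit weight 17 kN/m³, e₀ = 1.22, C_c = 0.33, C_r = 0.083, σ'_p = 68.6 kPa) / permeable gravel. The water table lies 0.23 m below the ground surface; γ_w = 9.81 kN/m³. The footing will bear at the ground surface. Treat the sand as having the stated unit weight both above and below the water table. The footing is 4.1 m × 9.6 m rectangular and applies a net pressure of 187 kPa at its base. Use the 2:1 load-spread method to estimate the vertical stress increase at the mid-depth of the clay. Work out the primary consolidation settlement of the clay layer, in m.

Mid-depth of clay below the ground surface: z = 3.9 + 5.1/2 = 6.45 m.
Total vertical stress at mid-clay: σ_v = 18.8×3.9 + 17×2.55 = 116.67 kPa.
Pore pressure: u = 9.81×(6.45 − 0.23) = 61.018 kPa.
Initial effective stress: σ'_0 = σ_v − u = 116.67 − 61.018 = 55.652 kPa.
Stress increase at mid-clay by the 2:1 spreading method:
Δσ = qBL/((B+z)(L+z)) = 187×4.1×9.6/((4.1+6.45)(9.6+6.45)) = 43.468 kPa
Final effective stress: σ'_f = 55.652 + 43.468 = 99.12 kPa.
σ'_f = 99.12 > σ'_p = 68.6 kPa, so the stress path crosses the preconsolidation pressure — recompression up to σ'_p, then virgin compression beyond:
S_c = H/(1+e₀)·[C_r·log₁₀(σ'_p/σ'_0) + C_c·log₁₀(σ'_f/σ'_p)]
    = 5.1/2.22 × [0.083×log₁₀(68.6/55.652) + 0.33×log₁₀(99.12/68.6)]
    = 2.2973 × [0.00754 + 0.052746] = 0.1385 m

S_c ≈ 0.138 m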